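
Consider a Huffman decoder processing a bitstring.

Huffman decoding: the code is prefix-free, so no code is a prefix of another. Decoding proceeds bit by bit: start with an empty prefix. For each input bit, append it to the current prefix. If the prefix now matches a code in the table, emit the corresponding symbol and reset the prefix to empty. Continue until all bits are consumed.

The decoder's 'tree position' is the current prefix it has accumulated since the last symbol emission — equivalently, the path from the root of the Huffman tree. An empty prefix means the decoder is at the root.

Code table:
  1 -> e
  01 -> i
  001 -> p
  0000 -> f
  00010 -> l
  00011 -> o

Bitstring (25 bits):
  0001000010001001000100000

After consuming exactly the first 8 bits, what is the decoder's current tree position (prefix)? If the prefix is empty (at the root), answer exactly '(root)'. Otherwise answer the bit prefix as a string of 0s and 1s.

Bit 0: prefix='0' (no match yet)
Bit 1: prefix='00' (no match yet)
Bit 2: prefix='000' (no match yet)
Bit 3: prefix='0001' (no match yet)
Bit 4: prefix='00010' -> emit 'l', reset
Bit 5: prefix='0' (no match yet)
Bit 6: prefix='00' (no match yet)
Bit 7: prefix='000' (no match yet)

Answer: 000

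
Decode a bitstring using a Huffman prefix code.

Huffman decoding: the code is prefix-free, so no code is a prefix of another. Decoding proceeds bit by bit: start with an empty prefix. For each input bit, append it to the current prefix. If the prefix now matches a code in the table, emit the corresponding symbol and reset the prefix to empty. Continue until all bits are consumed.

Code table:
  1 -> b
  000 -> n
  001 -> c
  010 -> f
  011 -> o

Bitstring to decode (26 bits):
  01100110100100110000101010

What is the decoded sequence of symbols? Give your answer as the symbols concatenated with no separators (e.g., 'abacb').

Bit 0: prefix='0' (no match yet)
Bit 1: prefix='01' (no match yet)
Bit 2: prefix='011' -> emit 'o', reset
Bit 3: prefix='0' (no match yet)
Bit 4: prefix='00' (no match yet)
Bit 5: prefix='001' -> emit 'c', reset
Bit 6: prefix='1' -> emit 'b', reset
Bit 7: prefix='0' (no match yet)
Bit 8: prefix='01' (no match yet)
Bit 9: prefix='010' -> emit 'f', reset
Bit 10: prefix='0' (no match yet)
Bit 11: prefix='01' (no match yet)
Bit 12: prefix='010' -> emit 'f', reset
Bit 13: prefix='0' (no match yet)
Bit 14: prefix='01' (no match yet)
Bit 15: prefix='011' -> emit 'o', reset
Bit 16: prefix='0' (no match yet)
Bit 17: prefix='00' (no match yet)
Bit 18: prefix='000' -> emit 'n', reset
Bit 19: prefix='0' (no match yet)
Bit 20: prefix='01' (no match yet)
Bit 21: prefix='010' -> emit 'f', reset
Bit 22: prefix='1' -> emit 'b', reset
Bit 23: prefix='0' (no match yet)
Bit 24: prefix='01' (no match yet)
Bit 25: prefix='010' -> emit 'f', reset

Answer: ocbffonfbf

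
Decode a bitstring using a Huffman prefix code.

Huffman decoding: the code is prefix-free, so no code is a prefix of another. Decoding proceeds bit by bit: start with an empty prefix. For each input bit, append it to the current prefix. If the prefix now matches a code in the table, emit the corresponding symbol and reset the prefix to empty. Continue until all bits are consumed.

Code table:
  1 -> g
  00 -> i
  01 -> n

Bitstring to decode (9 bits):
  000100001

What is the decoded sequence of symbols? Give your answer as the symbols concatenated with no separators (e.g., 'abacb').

Bit 0: prefix='0' (no match yet)
Bit 1: prefix='00' -> emit 'i', reset
Bit 2: prefix='0' (no match yet)
Bit 3: prefix='01' -> emit 'n', reset
Bit 4: prefix='0' (no match yet)
Bit 5: prefix='00' -> emit 'i', reset
Bit 6: prefix='0' (no match yet)
Bit 7: prefix='00' -> emit 'i', reset
Bit 8: prefix='1' -> emit 'g', reset

Answer: iniig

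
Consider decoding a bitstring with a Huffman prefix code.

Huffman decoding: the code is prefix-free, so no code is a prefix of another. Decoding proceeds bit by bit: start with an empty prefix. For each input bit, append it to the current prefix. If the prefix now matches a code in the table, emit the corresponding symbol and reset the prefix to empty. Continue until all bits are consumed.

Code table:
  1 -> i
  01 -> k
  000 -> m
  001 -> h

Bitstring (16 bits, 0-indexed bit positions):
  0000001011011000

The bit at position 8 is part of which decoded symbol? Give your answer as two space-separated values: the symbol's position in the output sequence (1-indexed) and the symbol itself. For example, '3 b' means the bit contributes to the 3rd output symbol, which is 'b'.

Bit 0: prefix='0' (no match yet)
Bit 1: prefix='00' (no match yet)
Bit 2: prefix='000' -> emit 'm', reset
Bit 3: prefix='0' (no match yet)
Bit 4: prefix='00' (no match yet)
Bit 5: prefix='000' -> emit 'm', reset
Bit 6: prefix='1' -> emit 'i', reset
Bit 7: prefix='0' (no match yet)
Bit 8: prefix='01' -> emit 'k', reset
Bit 9: prefix='1' -> emit 'i', reset
Bit 10: prefix='0' (no match yet)
Bit 11: prefix='01' -> emit 'k', reset
Bit 12: prefix='1' -> emit 'i', reset

Answer: 4 k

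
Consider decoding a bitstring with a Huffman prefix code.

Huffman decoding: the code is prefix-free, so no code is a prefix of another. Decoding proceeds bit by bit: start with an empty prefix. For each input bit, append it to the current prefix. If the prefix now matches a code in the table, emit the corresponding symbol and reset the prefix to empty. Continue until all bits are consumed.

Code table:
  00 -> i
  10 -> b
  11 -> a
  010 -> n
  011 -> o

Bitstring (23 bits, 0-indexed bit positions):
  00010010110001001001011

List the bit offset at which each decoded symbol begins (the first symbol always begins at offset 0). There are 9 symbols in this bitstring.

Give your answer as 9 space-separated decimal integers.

Answer: 0 2 5 8 10 12 15 18 21

Derivation:
Bit 0: prefix='0' (no match yet)
Bit 1: prefix='00' -> emit 'i', reset
Bit 2: prefix='0' (no match yet)
Bit 3: prefix='01' (no match yet)
Bit 4: prefix='010' -> emit 'n', reset
Bit 5: prefix='0' (no match yet)
Bit 6: prefix='01' (no match yet)
Bit 7: prefix='010' -> emit 'n', reset
Bit 8: prefix='1' (no match yet)
Bit 9: prefix='11' -> emit 'a', reset
Bit 10: prefix='0' (no match yet)
Bit 11: prefix='00' -> emit 'i', reset
Bit 12: prefix='0' (no match yet)
Bit 13: prefix='01' (no match yet)
Bit 14: prefix='010' -> emit 'n', reset
Bit 15: prefix='0' (no match yet)
Bit 16: prefix='01' (no match yet)
Bit 17: prefix='010' -> emit 'n', reset
Bit 18: prefix='0' (no match yet)
Bit 19: prefix='01' (no match yet)
Bit 20: prefix='010' -> emit 'n', reset
Bit 21: prefix='1' (no match yet)
Bit 22: prefix='11' -> emit 'a', reset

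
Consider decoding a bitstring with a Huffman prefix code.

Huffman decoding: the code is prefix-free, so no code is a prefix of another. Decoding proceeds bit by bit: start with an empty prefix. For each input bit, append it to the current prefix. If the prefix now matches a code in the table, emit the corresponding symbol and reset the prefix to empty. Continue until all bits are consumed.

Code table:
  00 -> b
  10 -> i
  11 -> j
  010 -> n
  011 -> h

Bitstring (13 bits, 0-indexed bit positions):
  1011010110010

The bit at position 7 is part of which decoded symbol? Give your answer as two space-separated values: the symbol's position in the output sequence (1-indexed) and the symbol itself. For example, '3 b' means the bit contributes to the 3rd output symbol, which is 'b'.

Bit 0: prefix='1' (no match yet)
Bit 1: prefix='10' -> emit 'i', reset
Bit 2: prefix='1' (no match yet)
Bit 3: prefix='11' -> emit 'j', reset
Bit 4: prefix='0' (no match yet)
Bit 5: prefix='01' (no match yet)
Bit 6: prefix='010' -> emit 'n', reset
Bit 7: prefix='1' (no match yet)
Bit 8: prefix='11' -> emit 'j', reset
Bit 9: prefix='0' (no match yet)
Bit 10: prefix='00' -> emit 'b', reset
Bit 11: prefix='1' (no match yet)

Answer: 4 j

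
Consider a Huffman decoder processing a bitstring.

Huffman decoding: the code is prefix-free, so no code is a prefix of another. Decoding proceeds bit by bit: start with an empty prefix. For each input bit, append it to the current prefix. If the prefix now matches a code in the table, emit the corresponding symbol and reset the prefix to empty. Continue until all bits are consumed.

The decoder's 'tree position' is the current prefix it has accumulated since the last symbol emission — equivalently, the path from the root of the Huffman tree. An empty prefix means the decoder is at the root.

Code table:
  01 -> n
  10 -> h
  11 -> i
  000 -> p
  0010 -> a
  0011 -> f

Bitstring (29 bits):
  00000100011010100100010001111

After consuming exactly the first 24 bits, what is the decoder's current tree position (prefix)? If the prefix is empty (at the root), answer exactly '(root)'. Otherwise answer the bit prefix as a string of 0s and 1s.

Answer: 0

Derivation:
Bit 0: prefix='0' (no match yet)
Bit 1: prefix='00' (no match yet)
Bit 2: prefix='000' -> emit 'p', reset
Bit 3: prefix='0' (no match yet)
Bit 4: prefix='00' (no match yet)
Bit 5: prefix='001' (no match yet)
Bit 6: prefix='0010' -> emit 'a', reset
Bit 7: prefix='0' (no match yet)
Bit 8: prefix='00' (no match yet)
Bit 9: prefix='001' (no match yet)
Bit 10: prefix='0011' -> emit 'f', reset
Bit 11: prefix='0' (no match yet)
Bit 12: prefix='01' -> emit 'n', reset
Bit 13: prefix='0' (no match yet)
Bit 14: prefix='01' -> emit 'n', reset
Bit 15: prefix='0' (no match yet)
Bit 16: prefix='00' (no match yet)
Bit 17: prefix='001' (no match yet)
Bit 18: prefix='0010' -> emit 'a', reset
Bit 19: prefix='0' (no match yet)
Bit 20: prefix='00' (no match yet)
Bit 21: prefix='001' (no match yet)
Bit 22: prefix='0010' -> emit 'a', reset
Bit 23: prefix='0' (no match yet)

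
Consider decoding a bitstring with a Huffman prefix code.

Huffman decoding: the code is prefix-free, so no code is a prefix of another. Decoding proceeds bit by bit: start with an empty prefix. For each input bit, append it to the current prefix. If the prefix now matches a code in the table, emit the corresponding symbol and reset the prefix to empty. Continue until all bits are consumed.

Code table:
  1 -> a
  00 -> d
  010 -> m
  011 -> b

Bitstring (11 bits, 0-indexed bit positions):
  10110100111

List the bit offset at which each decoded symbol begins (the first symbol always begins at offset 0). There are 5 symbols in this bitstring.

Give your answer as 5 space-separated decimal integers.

Answer: 0 1 4 7 10

Derivation:
Bit 0: prefix='1' -> emit 'a', reset
Bit 1: prefix='0' (no match yet)
Bit 2: prefix='01' (no match yet)
Bit 3: prefix='011' -> emit 'b', reset
Bit 4: prefix='0' (no match yet)
Bit 5: prefix='01' (no match yet)
Bit 6: prefix='010' -> emit 'm', reset
Bit 7: prefix='0' (no match yet)
Bit 8: prefix='01' (no match yet)
Bit 9: prefix='011' -> emit 'b', reset
Bit 10: prefix='1' -> emit 'a', reset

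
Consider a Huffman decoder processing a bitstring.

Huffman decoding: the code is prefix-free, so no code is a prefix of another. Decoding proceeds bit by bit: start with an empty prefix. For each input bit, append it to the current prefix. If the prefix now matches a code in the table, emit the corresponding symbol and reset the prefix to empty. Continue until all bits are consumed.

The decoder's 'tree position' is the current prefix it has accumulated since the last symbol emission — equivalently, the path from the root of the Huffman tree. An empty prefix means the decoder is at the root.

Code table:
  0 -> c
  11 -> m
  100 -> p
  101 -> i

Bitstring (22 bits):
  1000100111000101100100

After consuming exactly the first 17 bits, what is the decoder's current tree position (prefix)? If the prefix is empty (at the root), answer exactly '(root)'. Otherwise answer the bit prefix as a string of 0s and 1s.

Answer: 1

Derivation:
Bit 0: prefix='1' (no match yet)
Bit 1: prefix='10' (no match yet)
Bit 2: prefix='100' -> emit 'p', reset
Bit 3: prefix='0' -> emit 'c', reset
Bit 4: prefix='1' (no match yet)
Bit 5: prefix='10' (no match yet)
Bit 6: prefix='100' -> emit 'p', reset
Bit 7: prefix='1' (no match yet)
Bit 8: prefix='11' -> emit 'm', reset
Bit 9: prefix='1' (no match yet)
Bit 10: prefix='10' (no match yet)
Bit 11: prefix='100' -> emit 'p', reset
Bit 12: prefix='0' -> emit 'c', reset
Bit 13: prefix='1' (no match yet)
Bit 14: prefix='10' (no match yet)
Bit 15: prefix='101' -> emit 'i', reset
Bit 16: prefix='1' (no match yet)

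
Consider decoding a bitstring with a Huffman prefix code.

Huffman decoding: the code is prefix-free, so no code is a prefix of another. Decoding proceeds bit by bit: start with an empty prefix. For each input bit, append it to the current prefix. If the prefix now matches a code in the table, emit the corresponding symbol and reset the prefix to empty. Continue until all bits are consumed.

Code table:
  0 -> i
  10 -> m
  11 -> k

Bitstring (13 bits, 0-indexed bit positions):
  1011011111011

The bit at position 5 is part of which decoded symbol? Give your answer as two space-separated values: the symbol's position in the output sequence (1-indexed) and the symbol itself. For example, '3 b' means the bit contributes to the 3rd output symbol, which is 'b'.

Answer: 4 k

Derivation:
Bit 0: prefix='1' (no match yet)
Bit 1: prefix='10' -> emit 'm', reset
Bit 2: prefix='1' (no match yet)
Bit 3: prefix='11' -> emit 'k', reset
Bit 4: prefix='0' -> emit 'i', reset
Bit 5: prefix='1' (no match yet)
Bit 6: prefix='11' -> emit 'k', reset
Bit 7: prefix='1' (no match yet)
Bit 8: prefix='11' -> emit 'k', reset
Bit 9: prefix='1' (no match yet)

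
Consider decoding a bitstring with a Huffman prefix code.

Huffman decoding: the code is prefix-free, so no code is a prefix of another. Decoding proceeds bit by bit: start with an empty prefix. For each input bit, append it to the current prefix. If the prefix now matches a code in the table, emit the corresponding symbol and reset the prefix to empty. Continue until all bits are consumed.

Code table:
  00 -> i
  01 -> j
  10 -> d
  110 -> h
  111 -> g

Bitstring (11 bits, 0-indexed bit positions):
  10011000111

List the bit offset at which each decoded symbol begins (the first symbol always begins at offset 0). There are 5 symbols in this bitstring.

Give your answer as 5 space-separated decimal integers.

Bit 0: prefix='1' (no match yet)
Bit 1: prefix='10' -> emit 'd', reset
Bit 2: prefix='0' (no match yet)
Bit 3: prefix='01' -> emit 'j', reset
Bit 4: prefix='1' (no match yet)
Bit 5: prefix='10' -> emit 'd', reset
Bit 6: prefix='0' (no match yet)
Bit 7: prefix='00' -> emit 'i', reset
Bit 8: prefix='1' (no match yet)
Bit 9: prefix='11' (no match yet)
Bit 10: prefix='111' -> emit 'g', reset

Answer: 0 2 4 6 8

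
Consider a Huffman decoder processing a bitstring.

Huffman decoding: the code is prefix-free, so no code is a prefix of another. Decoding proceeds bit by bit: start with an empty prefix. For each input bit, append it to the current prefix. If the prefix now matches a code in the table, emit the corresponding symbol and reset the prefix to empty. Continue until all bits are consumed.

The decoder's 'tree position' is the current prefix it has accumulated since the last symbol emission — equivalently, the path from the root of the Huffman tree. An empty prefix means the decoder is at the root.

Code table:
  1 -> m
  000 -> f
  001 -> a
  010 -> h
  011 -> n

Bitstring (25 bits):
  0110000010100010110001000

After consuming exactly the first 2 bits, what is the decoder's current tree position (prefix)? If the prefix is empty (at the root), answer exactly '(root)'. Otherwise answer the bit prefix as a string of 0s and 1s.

Bit 0: prefix='0' (no match yet)
Bit 1: prefix='01' (no match yet)

Answer: 01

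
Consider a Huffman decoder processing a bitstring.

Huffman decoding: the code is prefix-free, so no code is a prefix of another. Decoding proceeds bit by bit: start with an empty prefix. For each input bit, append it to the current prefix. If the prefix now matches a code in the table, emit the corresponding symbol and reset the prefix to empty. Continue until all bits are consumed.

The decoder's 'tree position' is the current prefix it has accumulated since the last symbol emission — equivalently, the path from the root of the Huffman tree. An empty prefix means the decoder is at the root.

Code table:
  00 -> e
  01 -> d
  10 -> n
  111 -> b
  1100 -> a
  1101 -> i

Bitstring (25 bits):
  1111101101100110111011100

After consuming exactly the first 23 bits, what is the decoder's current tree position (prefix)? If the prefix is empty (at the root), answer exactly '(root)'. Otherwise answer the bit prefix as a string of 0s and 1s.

Bit 0: prefix='1' (no match yet)
Bit 1: prefix='11' (no match yet)
Bit 2: prefix='111' -> emit 'b', reset
Bit 3: prefix='1' (no match yet)
Bit 4: prefix='11' (no match yet)
Bit 5: prefix='110' (no match yet)
Bit 6: prefix='1101' -> emit 'i', reset
Bit 7: prefix='1' (no match yet)
Bit 8: prefix='10' -> emit 'n', reset
Bit 9: prefix='1' (no match yet)
Bit 10: prefix='11' (no match yet)
Bit 11: prefix='110' (no match yet)
Bit 12: prefix='1100' -> emit 'a', reset
Bit 13: prefix='1' (no match yet)
Bit 14: prefix='11' (no match yet)
Bit 15: prefix='110' (no match yet)
Bit 16: prefix='1101' -> emit 'i', reset
Bit 17: prefix='1' (no match yet)
Bit 18: prefix='11' (no match yet)
Bit 19: prefix='110' (no match yet)
Bit 20: prefix='1101' -> emit 'i', reset
Bit 21: prefix='1' (no match yet)
Bit 22: prefix='11' (no match yet)

Answer: 11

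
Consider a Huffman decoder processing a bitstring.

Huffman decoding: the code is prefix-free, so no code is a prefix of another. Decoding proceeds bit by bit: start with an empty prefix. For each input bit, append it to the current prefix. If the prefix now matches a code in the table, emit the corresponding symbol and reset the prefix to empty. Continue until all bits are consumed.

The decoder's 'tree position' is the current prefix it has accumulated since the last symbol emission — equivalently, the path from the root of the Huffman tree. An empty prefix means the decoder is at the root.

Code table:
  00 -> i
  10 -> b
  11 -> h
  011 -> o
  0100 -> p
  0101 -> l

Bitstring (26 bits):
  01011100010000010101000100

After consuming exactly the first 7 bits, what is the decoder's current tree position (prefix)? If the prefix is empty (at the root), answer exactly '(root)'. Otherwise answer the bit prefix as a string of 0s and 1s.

Answer: 0

Derivation:
Bit 0: prefix='0' (no match yet)
Bit 1: prefix='01' (no match yet)
Bit 2: prefix='010' (no match yet)
Bit 3: prefix='0101' -> emit 'l', reset
Bit 4: prefix='1' (no match yet)
Bit 5: prefix='11' -> emit 'h', reset
Bit 6: prefix='0' (no match yet)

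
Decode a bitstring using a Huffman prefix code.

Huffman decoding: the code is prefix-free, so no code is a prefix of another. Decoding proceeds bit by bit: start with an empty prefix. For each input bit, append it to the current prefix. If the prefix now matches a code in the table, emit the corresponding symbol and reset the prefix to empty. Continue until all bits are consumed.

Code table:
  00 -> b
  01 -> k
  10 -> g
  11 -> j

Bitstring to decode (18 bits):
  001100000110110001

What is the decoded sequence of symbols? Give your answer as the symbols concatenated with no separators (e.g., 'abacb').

Bit 0: prefix='0' (no match yet)
Bit 1: prefix='00' -> emit 'b', reset
Bit 2: prefix='1' (no match yet)
Bit 3: prefix='11' -> emit 'j', reset
Bit 4: prefix='0' (no match yet)
Bit 5: prefix='00' -> emit 'b', reset
Bit 6: prefix='0' (no match yet)
Bit 7: prefix='00' -> emit 'b', reset
Bit 8: prefix='0' (no match yet)
Bit 9: prefix='01' -> emit 'k', reset
Bit 10: prefix='1' (no match yet)
Bit 11: prefix='10' -> emit 'g', reset
Bit 12: prefix='1' (no match yet)
Bit 13: prefix='11' -> emit 'j', reset
Bit 14: prefix='0' (no match yet)
Bit 15: prefix='00' -> emit 'b', reset
Bit 16: prefix='0' (no match yet)
Bit 17: prefix='01' -> emit 'k', reset

Answer: bjbbkgjbk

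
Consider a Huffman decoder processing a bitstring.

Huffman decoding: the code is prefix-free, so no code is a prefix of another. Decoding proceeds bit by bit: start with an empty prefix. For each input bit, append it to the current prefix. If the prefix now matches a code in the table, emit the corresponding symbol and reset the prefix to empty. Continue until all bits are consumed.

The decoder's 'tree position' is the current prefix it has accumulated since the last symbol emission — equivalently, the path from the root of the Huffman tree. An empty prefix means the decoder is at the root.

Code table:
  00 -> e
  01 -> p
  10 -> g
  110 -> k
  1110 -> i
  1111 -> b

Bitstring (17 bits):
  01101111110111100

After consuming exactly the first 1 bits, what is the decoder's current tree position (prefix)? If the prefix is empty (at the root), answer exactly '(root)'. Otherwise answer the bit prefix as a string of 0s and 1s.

Answer: 0

Derivation:
Bit 0: prefix='0' (no match yet)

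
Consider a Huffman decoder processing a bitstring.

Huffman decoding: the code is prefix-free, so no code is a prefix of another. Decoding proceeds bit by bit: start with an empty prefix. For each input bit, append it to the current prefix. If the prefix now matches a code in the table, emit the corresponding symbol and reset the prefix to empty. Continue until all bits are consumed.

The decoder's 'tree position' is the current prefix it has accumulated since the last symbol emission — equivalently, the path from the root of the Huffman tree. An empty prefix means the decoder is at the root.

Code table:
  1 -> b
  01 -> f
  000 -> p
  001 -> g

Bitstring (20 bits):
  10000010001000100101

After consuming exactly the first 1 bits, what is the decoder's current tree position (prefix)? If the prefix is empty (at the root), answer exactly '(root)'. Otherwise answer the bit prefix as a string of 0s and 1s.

Answer: (root)

Derivation:
Bit 0: prefix='1' -> emit 'b', reset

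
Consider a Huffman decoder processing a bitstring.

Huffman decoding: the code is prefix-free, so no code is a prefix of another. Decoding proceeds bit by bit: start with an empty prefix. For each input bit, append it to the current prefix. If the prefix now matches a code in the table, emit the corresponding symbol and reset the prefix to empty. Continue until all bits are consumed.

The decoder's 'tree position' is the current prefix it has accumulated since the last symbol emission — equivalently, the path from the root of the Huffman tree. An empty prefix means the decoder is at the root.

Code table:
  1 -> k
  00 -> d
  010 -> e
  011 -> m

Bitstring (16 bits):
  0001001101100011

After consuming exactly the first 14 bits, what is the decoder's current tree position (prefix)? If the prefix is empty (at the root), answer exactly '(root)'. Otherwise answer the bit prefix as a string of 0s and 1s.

Answer: 0

Derivation:
Bit 0: prefix='0' (no match yet)
Bit 1: prefix='00' -> emit 'd', reset
Bit 2: prefix='0' (no match yet)
Bit 3: prefix='01' (no match yet)
Bit 4: prefix='010' -> emit 'e', reset
Bit 5: prefix='0' (no match yet)
Bit 6: prefix='01' (no match yet)
Bit 7: prefix='011' -> emit 'm', reset
Bit 8: prefix='0' (no match yet)
Bit 9: prefix='01' (no match yet)
Bit 10: prefix='011' -> emit 'm', reset
Bit 11: prefix='0' (no match yet)
Bit 12: prefix='00' -> emit 'd', reset
Bit 13: prefix='0' (no match yet)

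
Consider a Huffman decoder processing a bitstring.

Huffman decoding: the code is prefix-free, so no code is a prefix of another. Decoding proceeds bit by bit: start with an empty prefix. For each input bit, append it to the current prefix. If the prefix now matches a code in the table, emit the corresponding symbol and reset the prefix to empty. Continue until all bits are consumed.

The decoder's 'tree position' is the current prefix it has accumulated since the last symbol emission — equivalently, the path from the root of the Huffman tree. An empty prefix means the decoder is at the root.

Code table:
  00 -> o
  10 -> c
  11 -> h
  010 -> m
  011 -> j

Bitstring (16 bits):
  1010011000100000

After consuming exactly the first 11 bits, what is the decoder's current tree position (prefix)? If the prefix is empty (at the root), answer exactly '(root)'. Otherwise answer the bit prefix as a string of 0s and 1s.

Bit 0: prefix='1' (no match yet)
Bit 1: prefix='10' -> emit 'c', reset
Bit 2: prefix='1' (no match yet)
Bit 3: prefix='10' -> emit 'c', reset
Bit 4: prefix='0' (no match yet)
Bit 5: prefix='01' (no match yet)
Bit 6: prefix='011' -> emit 'j', reset
Bit 7: prefix='0' (no match yet)
Bit 8: prefix='00' -> emit 'o', reset
Bit 9: prefix='0' (no match yet)
Bit 10: prefix='01' (no match yet)

Answer: 01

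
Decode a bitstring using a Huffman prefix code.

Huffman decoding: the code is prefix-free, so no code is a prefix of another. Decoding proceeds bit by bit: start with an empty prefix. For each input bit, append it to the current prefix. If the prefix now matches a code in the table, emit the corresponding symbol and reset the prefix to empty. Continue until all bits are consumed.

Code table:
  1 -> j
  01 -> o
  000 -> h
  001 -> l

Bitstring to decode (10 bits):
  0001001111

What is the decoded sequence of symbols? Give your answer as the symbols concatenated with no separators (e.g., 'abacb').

Bit 0: prefix='0' (no match yet)
Bit 1: prefix='00' (no match yet)
Bit 2: prefix='000' -> emit 'h', reset
Bit 3: prefix='1' -> emit 'j', reset
Bit 4: prefix='0' (no match yet)
Bit 5: prefix='00' (no match yet)
Bit 6: prefix='001' -> emit 'l', reset
Bit 7: prefix='1' -> emit 'j', reset
Bit 8: prefix='1' -> emit 'j', reset
Bit 9: prefix='1' -> emit 'j', reset

Answer: hjljjj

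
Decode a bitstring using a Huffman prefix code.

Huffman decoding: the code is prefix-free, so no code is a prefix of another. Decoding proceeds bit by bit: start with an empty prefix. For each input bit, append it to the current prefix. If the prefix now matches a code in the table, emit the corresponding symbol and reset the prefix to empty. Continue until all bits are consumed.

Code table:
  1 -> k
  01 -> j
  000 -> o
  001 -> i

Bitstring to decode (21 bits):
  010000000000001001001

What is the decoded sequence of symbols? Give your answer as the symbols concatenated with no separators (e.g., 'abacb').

Bit 0: prefix='0' (no match yet)
Bit 1: prefix='01' -> emit 'j', reset
Bit 2: prefix='0' (no match yet)
Bit 3: prefix='00' (no match yet)
Bit 4: prefix='000' -> emit 'o', reset
Bit 5: prefix='0' (no match yet)
Bit 6: prefix='00' (no match yet)
Bit 7: prefix='000' -> emit 'o', reset
Bit 8: prefix='0' (no match yet)
Bit 9: prefix='00' (no match yet)
Bit 10: prefix='000' -> emit 'o', reset
Bit 11: prefix='0' (no match yet)
Bit 12: prefix='00' (no match yet)
Bit 13: prefix='000' -> emit 'o', reset
Bit 14: prefix='1' -> emit 'k', reset
Bit 15: prefix='0' (no match yet)
Bit 16: prefix='00' (no match yet)
Bit 17: prefix='001' -> emit 'i', reset
Bit 18: prefix='0' (no match yet)
Bit 19: prefix='00' (no match yet)
Bit 20: prefix='001' -> emit 'i', reset

Answer: jooookii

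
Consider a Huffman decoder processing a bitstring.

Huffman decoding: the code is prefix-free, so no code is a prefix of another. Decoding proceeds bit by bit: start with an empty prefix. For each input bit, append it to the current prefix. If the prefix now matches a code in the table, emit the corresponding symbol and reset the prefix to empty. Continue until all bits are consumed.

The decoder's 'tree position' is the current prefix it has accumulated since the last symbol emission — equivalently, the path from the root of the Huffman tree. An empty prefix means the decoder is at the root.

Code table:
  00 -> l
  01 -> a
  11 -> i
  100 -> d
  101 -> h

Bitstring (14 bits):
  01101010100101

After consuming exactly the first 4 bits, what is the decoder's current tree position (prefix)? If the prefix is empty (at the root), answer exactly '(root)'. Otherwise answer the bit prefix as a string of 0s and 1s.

Bit 0: prefix='0' (no match yet)
Bit 1: prefix='01' -> emit 'a', reset
Bit 2: prefix='1' (no match yet)
Bit 3: prefix='10' (no match yet)

Answer: 10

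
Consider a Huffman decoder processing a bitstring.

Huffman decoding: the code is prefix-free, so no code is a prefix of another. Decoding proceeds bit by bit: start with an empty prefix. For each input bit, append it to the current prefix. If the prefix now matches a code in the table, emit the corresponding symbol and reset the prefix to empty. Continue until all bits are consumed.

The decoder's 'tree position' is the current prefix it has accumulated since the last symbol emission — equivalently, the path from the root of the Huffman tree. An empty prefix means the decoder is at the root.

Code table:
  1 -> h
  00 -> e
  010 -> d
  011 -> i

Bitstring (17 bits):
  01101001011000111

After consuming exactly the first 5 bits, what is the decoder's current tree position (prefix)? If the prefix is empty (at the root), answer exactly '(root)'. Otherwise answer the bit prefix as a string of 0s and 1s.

Bit 0: prefix='0' (no match yet)
Bit 1: prefix='01' (no match yet)
Bit 2: prefix='011' -> emit 'i', reset
Bit 3: prefix='0' (no match yet)
Bit 4: prefix='01' (no match yet)

Answer: 01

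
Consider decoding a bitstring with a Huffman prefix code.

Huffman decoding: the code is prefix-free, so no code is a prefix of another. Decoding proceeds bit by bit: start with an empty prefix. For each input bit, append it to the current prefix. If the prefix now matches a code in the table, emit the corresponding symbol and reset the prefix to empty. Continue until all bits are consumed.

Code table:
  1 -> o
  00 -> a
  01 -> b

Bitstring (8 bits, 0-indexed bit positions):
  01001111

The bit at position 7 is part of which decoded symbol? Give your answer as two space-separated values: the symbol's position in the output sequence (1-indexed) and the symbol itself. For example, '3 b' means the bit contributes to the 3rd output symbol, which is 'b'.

Answer: 6 o

Derivation:
Bit 0: prefix='0' (no match yet)
Bit 1: prefix='01' -> emit 'b', reset
Bit 2: prefix='0' (no match yet)
Bit 3: prefix='00' -> emit 'a', reset
Bit 4: prefix='1' -> emit 'o', reset
Bit 5: prefix='1' -> emit 'o', reset
Bit 6: prefix='1' -> emit 'o', reset
Bit 7: prefix='1' -> emit 'o', reset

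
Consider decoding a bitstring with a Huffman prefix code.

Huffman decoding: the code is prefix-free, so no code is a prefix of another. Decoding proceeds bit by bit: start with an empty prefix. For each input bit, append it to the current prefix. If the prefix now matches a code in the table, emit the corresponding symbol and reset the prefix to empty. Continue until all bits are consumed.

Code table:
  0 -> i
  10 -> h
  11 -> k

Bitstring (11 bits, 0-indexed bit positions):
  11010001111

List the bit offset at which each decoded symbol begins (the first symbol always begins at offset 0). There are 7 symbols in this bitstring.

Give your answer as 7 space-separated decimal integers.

Answer: 0 2 3 5 6 7 9

Derivation:
Bit 0: prefix='1' (no match yet)
Bit 1: prefix='11' -> emit 'k', reset
Bit 2: prefix='0' -> emit 'i', reset
Bit 3: prefix='1' (no match yet)
Bit 4: prefix='10' -> emit 'h', reset
Bit 5: prefix='0' -> emit 'i', reset
Bit 6: prefix='0' -> emit 'i', reset
Bit 7: prefix='1' (no match yet)
Bit 8: prefix='11' -> emit 'k', reset
Bit 9: prefix='1' (no match yet)
Bit 10: prefix='11' -> emit 'k', reset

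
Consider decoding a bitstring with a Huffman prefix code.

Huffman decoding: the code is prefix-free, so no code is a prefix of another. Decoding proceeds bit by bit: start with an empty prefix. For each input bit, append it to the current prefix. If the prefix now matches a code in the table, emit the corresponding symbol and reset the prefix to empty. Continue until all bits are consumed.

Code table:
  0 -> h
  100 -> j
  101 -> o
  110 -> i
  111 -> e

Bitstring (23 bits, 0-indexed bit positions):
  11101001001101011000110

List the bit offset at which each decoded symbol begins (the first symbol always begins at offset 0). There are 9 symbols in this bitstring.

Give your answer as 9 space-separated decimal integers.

Bit 0: prefix='1' (no match yet)
Bit 1: prefix='11' (no match yet)
Bit 2: prefix='111' -> emit 'e', reset
Bit 3: prefix='0' -> emit 'h', reset
Bit 4: prefix='1' (no match yet)
Bit 5: prefix='10' (no match yet)
Bit 6: prefix='100' -> emit 'j', reset
Bit 7: prefix='1' (no match yet)
Bit 8: prefix='10' (no match yet)
Bit 9: prefix='100' -> emit 'j', reset
Bit 10: prefix='1' (no match yet)
Bit 11: prefix='11' (no match yet)
Bit 12: prefix='110' -> emit 'i', reset
Bit 13: prefix='1' (no match yet)
Bit 14: prefix='10' (no match yet)
Bit 15: prefix='101' -> emit 'o', reset
Bit 16: prefix='1' (no match yet)
Bit 17: prefix='10' (no match yet)
Bit 18: prefix='100' -> emit 'j', reset
Bit 19: prefix='0' -> emit 'h', reset
Bit 20: prefix='1' (no match yet)
Bit 21: prefix='11' (no match yet)
Bit 22: prefix='110' -> emit 'i', reset

Answer: 0 3 4 7 10 13 16 19 20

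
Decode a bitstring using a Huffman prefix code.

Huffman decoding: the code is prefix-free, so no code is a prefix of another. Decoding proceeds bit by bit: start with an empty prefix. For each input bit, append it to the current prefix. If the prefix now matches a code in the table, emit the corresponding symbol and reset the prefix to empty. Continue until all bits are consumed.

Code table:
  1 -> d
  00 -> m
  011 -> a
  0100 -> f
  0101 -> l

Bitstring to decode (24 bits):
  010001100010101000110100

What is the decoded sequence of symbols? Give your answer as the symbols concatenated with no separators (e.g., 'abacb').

Answer: famlfaf

Derivation:
Bit 0: prefix='0' (no match yet)
Bit 1: prefix='01' (no match yet)
Bit 2: prefix='010' (no match yet)
Bit 3: prefix='0100' -> emit 'f', reset
Bit 4: prefix='0' (no match yet)
Bit 5: prefix='01' (no match yet)
Bit 6: prefix='011' -> emit 'a', reset
Bit 7: prefix='0' (no match yet)
Bit 8: prefix='00' -> emit 'm', reset
Bit 9: prefix='0' (no match yet)
Bit 10: prefix='01' (no match yet)
Bit 11: prefix='010' (no match yet)
Bit 12: prefix='0101' -> emit 'l', reset
Bit 13: prefix='0' (no match yet)
Bit 14: prefix='01' (no match yet)
Bit 15: prefix='010' (no match yet)
Bit 16: prefix='0100' -> emit 'f', reset
Bit 17: prefix='0' (no match yet)
Bit 18: prefix='01' (no match yet)
Bit 19: prefix='011' -> emit 'a', reset
Bit 20: prefix='0' (no match yet)
Bit 21: prefix='01' (no match yet)
Bit 22: prefix='010' (no match yet)
Bit 23: prefix='0100' -> emit 'f', reset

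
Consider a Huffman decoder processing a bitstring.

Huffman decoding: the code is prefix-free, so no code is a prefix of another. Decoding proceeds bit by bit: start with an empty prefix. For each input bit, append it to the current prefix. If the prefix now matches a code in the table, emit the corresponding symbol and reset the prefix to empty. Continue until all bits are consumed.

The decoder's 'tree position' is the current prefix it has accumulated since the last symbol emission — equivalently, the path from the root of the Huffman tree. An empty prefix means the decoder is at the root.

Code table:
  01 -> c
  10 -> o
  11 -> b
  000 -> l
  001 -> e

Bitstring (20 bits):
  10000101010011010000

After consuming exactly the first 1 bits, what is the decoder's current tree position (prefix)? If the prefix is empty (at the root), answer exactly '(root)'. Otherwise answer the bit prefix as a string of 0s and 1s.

Answer: 1

Derivation:
Bit 0: prefix='1' (no match yet)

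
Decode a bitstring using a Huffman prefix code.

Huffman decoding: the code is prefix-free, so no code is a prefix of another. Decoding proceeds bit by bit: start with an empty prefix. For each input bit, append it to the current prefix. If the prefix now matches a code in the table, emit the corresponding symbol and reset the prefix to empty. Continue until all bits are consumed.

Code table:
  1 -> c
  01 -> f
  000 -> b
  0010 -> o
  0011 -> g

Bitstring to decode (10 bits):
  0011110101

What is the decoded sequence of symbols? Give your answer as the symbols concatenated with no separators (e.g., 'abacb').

Answer: gccff

Derivation:
Bit 0: prefix='0' (no match yet)
Bit 1: prefix='00' (no match yet)
Bit 2: prefix='001' (no match yet)
Bit 3: prefix='0011' -> emit 'g', reset
Bit 4: prefix='1' -> emit 'c', reset
Bit 5: prefix='1' -> emit 'c', reset
Bit 6: prefix='0' (no match yet)
Bit 7: prefix='01' -> emit 'f', reset
Bit 8: prefix='0' (no match yet)
Bit 9: prefix='01' -> emit 'f', reset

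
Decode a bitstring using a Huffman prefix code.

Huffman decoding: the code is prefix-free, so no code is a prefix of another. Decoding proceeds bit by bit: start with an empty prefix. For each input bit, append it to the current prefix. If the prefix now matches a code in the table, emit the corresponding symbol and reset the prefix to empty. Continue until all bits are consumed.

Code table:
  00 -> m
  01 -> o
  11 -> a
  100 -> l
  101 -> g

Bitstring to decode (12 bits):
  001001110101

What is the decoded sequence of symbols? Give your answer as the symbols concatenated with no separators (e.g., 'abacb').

Bit 0: prefix='0' (no match yet)
Bit 1: prefix='00' -> emit 'm', reset
Bit 2: prefix='1' (no match yet)
Bit 3: prefix='10' (no match yet)
Bit 4: prefix='100' -> emit 'l', reset
Bit 5: prefix='1' (no match yet)
Bit 6: prefix='11' -> emit 'a', reset
Bit 7: prefix='1' (no match yet)
Bit 8: prefix='10' (no match yet)
Bit 9: prefix='101' -> emit 'g', reset
Bit 10: prefix='0' (no match yet)
Bit 11: prefix='01' -> emit 'o', reset

Answer: mlago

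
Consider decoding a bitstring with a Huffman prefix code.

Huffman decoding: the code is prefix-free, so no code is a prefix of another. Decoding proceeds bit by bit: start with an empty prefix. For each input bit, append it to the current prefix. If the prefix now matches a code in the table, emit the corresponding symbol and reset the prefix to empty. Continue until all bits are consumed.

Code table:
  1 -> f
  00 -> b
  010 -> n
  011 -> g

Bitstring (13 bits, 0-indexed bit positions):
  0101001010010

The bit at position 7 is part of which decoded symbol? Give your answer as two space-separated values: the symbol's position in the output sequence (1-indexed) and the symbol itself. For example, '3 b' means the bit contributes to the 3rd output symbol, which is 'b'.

Bit 0: prefix='0' (no match yet)
Bit 1: prefix='01' (no match yet)
Bit 2: prefix='010' -> emit 'n', reset
Bit 3: prefix='1' -> emit 'f', reset
Bit 4: prefix='0' (no match yet)
Bit 5: prefix='00' -> emit 'b', reset
Bit 6: prefix='1' -> emit 'f', reset
Bit 7: prefix='0' (no match yet)
Bit 8: prefix='01' (no match yet)
Bit 9: prefix='010' -> emit 'n', reset
Bit 10: prefix='0' (no match yet)
Bit 11: prefix='01' (no match yet)

Answer: 5 n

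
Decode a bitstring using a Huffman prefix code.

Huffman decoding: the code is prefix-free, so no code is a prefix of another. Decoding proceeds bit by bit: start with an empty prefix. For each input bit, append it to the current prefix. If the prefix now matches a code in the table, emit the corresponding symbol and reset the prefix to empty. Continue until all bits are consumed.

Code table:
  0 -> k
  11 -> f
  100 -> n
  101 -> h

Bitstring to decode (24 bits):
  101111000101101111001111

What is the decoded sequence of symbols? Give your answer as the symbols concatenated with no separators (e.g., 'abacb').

Bit 0: prefix='1' (no match yet)
Bit 1: prefix='10' (no match yet)
Bit 2: prefix='101' -> emit 'h', reset
Bit 3: prefix='1' (no match yet)
Bit 4: prefix='11' -> emit 'f', reset
Bit 5: prefix='1' (no match yet)
Bit 6: prefix='10' (no match yet)
Bit 7: prefix='100' -> emit 'n', reset
Bit 8: prefix='0' -> emit 'k', reset
Bit 9: prefix='1' (no match yet)
Bit 10: prefix='10' (no match yet)
Bit 11: prefix='101' -> emit 'h', reset
Bit 12: prefix='1' (no match yet)
Bit 13: prefix='10' (no match yet)
Bit 14: prefix='101' -> emit 'h', reset
Bit 15: prefix='1' (no match yet)
Bit 16: prefix='11' -> emit 'f', reset
Bit 17: prefix='1' (no match yet)
Bit 18: prefix='10' (no match yet)
Bit 19: prefix='100' -> emit 'n', reset
Bit 20: prefix='1' (no match yet)
Bit 21: prefix='11' -> emit 'f', reset
Bit 22: prefix='1' (no match yet)
Bit 23: prefix='11' -> emit 'f', reset

Answer: hfnkhhfnff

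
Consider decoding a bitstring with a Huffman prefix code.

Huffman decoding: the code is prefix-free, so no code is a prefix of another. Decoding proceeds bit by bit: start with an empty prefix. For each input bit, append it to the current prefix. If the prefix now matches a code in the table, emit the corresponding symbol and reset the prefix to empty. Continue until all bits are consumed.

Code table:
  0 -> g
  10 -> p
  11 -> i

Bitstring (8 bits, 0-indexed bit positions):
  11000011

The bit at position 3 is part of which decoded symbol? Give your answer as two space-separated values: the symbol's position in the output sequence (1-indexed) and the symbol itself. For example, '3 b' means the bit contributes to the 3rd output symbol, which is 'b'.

Answer: 3 g

Derivation:
Bit 0: prefix='1' (no match yet)
Bit 1: prefix='11' -> emit 'i', reset
Bit 2: prefix='0' -> emit 'g', reset
Bit 3: prefix='0' -> emit 'g', reset
Bit 4: prefix='0' -> emit 'g', reset
Bit 5: prefix='0' -> emit 'g', reset
Bit 6: prefix='1' (no match yet)
Bit 7: prefix='11' -> emit 'i', reset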